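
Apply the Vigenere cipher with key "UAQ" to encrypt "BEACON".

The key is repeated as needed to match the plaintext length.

Step 1: Repeat key to match plaintext length:
  Plaintext: BEACON
  Key:       UAQUAQ
Step 2: Encrypt each letter:
  B(1) + U(20) = (1+20) mod 26 = 21 = V
  E(4) + A(0) = (4+0) mod 26 = 4 = E
  A(0) + Q(16) = (0+16) mod 26 = 16 = Q
  C(2) + U(20) = (2+20) mod 26 = 22 = W
  O(14) + A(0) = (14+0) mod 26 = 14 = O
  N(13) + Q(16) = (13+16) mod 26 = 3 = D
Ciphertext: VEQWOD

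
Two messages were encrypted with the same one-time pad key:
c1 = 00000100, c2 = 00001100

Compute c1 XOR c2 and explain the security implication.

Step 1: c1 XOR c2 = (m1 XOR k) XOR (m2 XOR k).
Step 2: By XOR associativity/commutativity: = m1 XOR m2 XOR k XOR k = m1 XOR m2.
Step 3: 00000100 XOR 00001100 = 00001000 = 8.
Step 4: The key cancels out! An attacker learns m1 XOR m2 = 8, revealing the relationship between plaintexts.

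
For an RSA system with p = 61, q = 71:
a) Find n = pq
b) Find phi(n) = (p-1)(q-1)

Step 1: n = p * q = 61 * 71 = 4331.
Step 2: phi(n) = (p-1)(q-1) = 60 * 70 = 4200.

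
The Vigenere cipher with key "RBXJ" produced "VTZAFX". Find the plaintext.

Step 1: Extend key: RBXJRB
Step 2: Decrypt each letter (c - k) mod 26:
  V(21) - R(17) = (21-17) mod 26 = 4 = E
  T(19) - B(1) = (19-1) mod 26 = 18 = S
  Z(25) - X(23) = (25-23) mod 26 = 2 = C
  A(0) - J(9) = (0-9) mod 26 = 17 = R
  F(5) - R(17) = (5-17) mod 26 = 14 = O
  X(23) - B(1) = (23-1) mod 26 = 22 = W
Plaintext: ESCROW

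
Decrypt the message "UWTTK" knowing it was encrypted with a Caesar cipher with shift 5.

Step 1: Reverse the shift by subtracting 5 from each letter position.
  U (position 20) -> position (20-5) mod 26 = 15 -> P
  W (position 22) -> position (22-5) mod 26 = 17 -> R
  T (position 19) -> position (19-5) mod 26 = 14 -> O
  T (position 19) -> position (19-5) mod 26 = 14 -> O
  K (position 10) -> position (10-5) mod 26 = 5 -> F
Decrypted message: PROOF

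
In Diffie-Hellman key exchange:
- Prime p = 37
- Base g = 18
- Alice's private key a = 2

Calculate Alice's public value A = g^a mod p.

Step 1: A = g^a mod p = 18^2 mod 37.
  18^1 mod 37 = 18
  18^2 mod 37 = (18 * 18) mod 37 = 28
Result: A = 28.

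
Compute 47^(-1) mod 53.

Step 1: We need x such that 47 * x = 1 (mod 53).
Step 2: Using the extended Euclidean algorithm or trial:
  47 * 44 = 2068 = 39 * 53 + 1.
Step 3: Since 2068 mod 53 = 1, the inverse is x = 44.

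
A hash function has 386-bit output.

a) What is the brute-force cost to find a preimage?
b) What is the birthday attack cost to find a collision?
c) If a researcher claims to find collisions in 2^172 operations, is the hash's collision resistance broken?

Step 1: Preimage resistance requires brute-force of 2^386 operations.
Step 2: Collision resistance (birthday bound) = 2^(386/2) = 2^193.
Step 3: The claimed attack costs 2^172 operations.
Step 4: Since 2^172 < 2^193, the claimed attack beats the generic birthday bound, so collision resistance is broken.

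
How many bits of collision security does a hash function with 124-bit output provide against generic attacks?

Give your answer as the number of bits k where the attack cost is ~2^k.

Step 1: The hash has a 124-bit output.
Step 2: Collision resistance means it should be infeasible to find any x != y with h(x) = h(y).
By the birthday bound, a generic collision search succeeds after about sqrt(2^124) = 2^(124/2) = 2^62 evaluations.
Step 3: Security level = 62 bits.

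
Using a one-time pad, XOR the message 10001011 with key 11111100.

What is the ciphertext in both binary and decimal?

Step 1: Write out the XOR operation bit by bit:
  Message: 10001011
  Key:     11111100
  XOR:     01110111
Step 2: Convert to decimal: 01110111 = 119.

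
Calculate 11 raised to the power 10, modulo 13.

Step 1: Compute 11^10 mod 13 step by step, reducing modulo 13 at each step.
  11^1 mod 13 = 11
  11^2 mod 13 = (11 * 11) mod 13 = 4
  11^3 mod 13 = (4 * 11) mod 13 = 5
  11^4 mod 13 = (5 * 11) mod 13 = 3
  11^5 mod 13 = (3 * 11) mod 13 = 7
  11^6 mod 13 = (7 * 11) mod 13 = 12
  11^7 mod 13 = (12 * 11) mod 13 = 2
  11^8 mod 13 = (2 * 11) mod 13 = 9
  11^9 mod 13 = (9 * 11) mod 13 = 8
  11^10 mod 13 = (8 * 11) mod 13 = 10
Step 2: Result = 10.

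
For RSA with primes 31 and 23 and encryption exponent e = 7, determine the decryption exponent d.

Step 1: n = 31 * 23 = 713.
Step 2: phi(n) = 30 * 22 = 660.
Step 3: Find d such that 7 * d = 1 (mod 660).
Step 4: d = 7^(-1) mod 660 = 283.
Verification: 7 * 283 = 1981 = 3 * 660 + 1.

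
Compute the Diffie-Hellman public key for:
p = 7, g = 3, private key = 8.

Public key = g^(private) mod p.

Step 1: A = g^a mod p = 3^8 mod 7.
  3^1 mod 7 = 3
  3^2 mod 7 = (3 * 3) mod 7 = 2
  3^3 mod 7 = (2 * 3) mod 7 = 6
  3^4 mod 7 = (6 * 3) mod 7 = 4
  3^5 mod 7 = (4 * 3) mod 7 = 5
  3^6 mod 7 = (5 * 3) mod 7 = 1
  3^7 mod 7 = (1 * 3) mod 7 = 3
  3^8 mod 7 = (3 * 3) mod 7 = 2
Result: A = 2.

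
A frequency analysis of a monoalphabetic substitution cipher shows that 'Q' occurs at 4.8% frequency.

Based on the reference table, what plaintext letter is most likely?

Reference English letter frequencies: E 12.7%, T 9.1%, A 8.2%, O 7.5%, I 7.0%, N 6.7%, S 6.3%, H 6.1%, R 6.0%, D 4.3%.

Step 1: The observed frequency is 4.8%.
Step 2: Compare with English frequencies:
  E: 12.7% (difference: 7.9%)
  T: 9.1% (difference: 4.3%)
  A: 8.2% (difference: 3.4%)
  O: 7.5% (difference: 2.7%)
  I: 7.0% (difference: 2.2%)
  N: 6.7% (difference: 1.9%)
  S: 6.3% (difference: 1.5%)
  H: 6.1% (difference: 1.3%)
  R: 6.0% (difference: 1.2%)
  D: 4.3% (difference: 0.5%) <-- closest
Step 3: 'Q' most likely represents 'D' (frequency 4.3%).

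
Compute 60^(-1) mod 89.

Step 1: We need x such that 60 * x = 1 (mod 89).
Step 2: Using the extended Euclidean algorithm or trial:
  60 * 46 = 2760 = 31 * 89 + 1.
Step 3: Since 2760 mod 89 = 1, the inverse is x = 46.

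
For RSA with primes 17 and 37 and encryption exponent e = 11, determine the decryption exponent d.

Step 1: n = 17 * 37 = 629.
Step 2: phi(n) = 16 * 36 = 576.
Step 3: Find d such that 11 * d = 1 (mod 576).
Step 4: d = 11^(-1) mod 576 = 419.
Verification: 11 * 419 = 4609 = 8 * 576 + 1.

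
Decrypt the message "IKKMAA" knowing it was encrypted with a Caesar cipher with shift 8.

Step 1: Reverse the shift by subtracting 8 from each letter position.
  I (position 8) -> position (8-8) mod 26 = 0 -> A
  K (position 10) -> position (10-8) mod 26 = 2 -> C
  K (position 10) -> position (10-8) mod 26 = 2 -> C
  M (position 12) -> position (12-8) mod 26 = 4 -> E
  A (position 0) -> position (0-8) mod 26 = 18 -> S
  A (position 0) -> position (0-8) mod 26 = 18 -> S
Decrypted message: ACCESS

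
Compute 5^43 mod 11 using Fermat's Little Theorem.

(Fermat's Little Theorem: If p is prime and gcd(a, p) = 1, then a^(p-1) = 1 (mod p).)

Step 1: Since 11 is prime, by Fermat's Little Theorem: 5^10 = 1 (mod 11).
Step 2: Reduce exponent: 43 mod 10 = 3.
Step 3: So 5^43 = 5^3 (mod 11).
Step 4: 5^3 mod 11 = 4.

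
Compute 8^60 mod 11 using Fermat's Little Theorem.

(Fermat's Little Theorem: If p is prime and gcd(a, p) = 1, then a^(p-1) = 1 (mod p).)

Step 1: Since 11 is prime, by Fermat's Little Theorem: 8^10 = 1 (mod 11).
Step 2: Reduce exponent: 60 mod 10 = 0.
Step 3: So 8^60 = 8^0 (mod 11).
Step 4: 8^0 mod 11 = 1.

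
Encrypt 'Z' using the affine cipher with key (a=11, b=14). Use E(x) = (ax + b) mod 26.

Step 1: Convert 'Z' to number: x = 25.
Step 2: E(25) = (11 * 25 + 14) mod 26 = 289 mod 26 = 3.
Step 3: Convert 3 back to letter: D.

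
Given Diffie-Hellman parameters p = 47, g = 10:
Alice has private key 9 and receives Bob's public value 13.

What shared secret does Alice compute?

Step 1: s = B^a mod p = 13^9 mod 47.
  13^1 mod 47 = 13
  13^2 mod 47 = (13 * 13) mod 47 = 28
  13^3 mod 47 = (28 * 13) mod 47 = 35
  13^4 mod 47 = (35 * 13) mod 47 = 32
  13^5 mod 47 = (32 * 13) mod 47 = 40
  13^6 mod 47 = (40 * 13) mod 47 = 3
  13^7 mod 47 = (3 * 13) mod 47 = 39
  13^8 mod 47 = (39 * 13) mod 47 = 37
  13^9 mod 47 = (37 * 13) mod 47 = 11
Result: shared secret = 11.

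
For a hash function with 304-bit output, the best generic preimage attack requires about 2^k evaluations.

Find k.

Step 1: The hash has a 304-bit output.
Step 2: Preimage resistance means: given a digest h(x), it should be infeasible to find any input that hashes to it.
With a 304-bit output there are 2^304 possible digests, so a generic brute-force preimage search costs about 2^304 evaluations.
Step 3: Security level = 304 bits.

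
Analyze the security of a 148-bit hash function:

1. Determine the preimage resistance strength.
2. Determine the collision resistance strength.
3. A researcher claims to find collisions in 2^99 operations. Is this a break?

Step 1: Preimage resistance requires brute-force of 2^148 operations.
Step 2: Collision resistance (birthday bound) = 2^(148/2) = 2^74.
Step 3: The claimed attack costs 2^99 operations.
Step 4: Since 2^99 >= 2^74, the claimed attack is no faster than the generic birthday attack, so this does not break collision resistance.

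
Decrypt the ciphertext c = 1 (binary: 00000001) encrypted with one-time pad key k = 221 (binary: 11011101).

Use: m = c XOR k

Step 1: XOR ciphertext with key:
  Ciphertext: 00000001
  Key:        11011101
  XOR:        11011100
Step 2: Plaintext = 11011100 = 220 in decimal.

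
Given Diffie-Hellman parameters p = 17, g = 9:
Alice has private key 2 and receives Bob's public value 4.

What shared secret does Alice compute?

Step 1: s = B^a mod p = 4^2 mod 17.
  4^1 mod 17 = 4
  4^2 mod 17 = (4 * 4) mod 17 = 16
Result: shared secret = 16.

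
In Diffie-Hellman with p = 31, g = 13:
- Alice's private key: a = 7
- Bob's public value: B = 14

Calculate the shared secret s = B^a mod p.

Step 1: s = B^a mod p = 14^7 mod 31.
  14^1 mod 31 = 14
  14^2 mod 31 = (14 * 14) mod 31 = 10
  14^3 mod 31 = (10 * 14) mod 31 = 16
  14^4 mod 31 = (16 * 14) mod 31 = 7
  14^5 mod 31 = (7 * 14) mod 31 = 5
  14^6 mod 31 = (5 * 14) mod 31 = 8
  14^7 mod 31 = (8 * 14) mod 31 = 19
Result: shared secret = 19.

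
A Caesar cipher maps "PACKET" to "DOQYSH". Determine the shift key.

Step 1: Compare first letters: P (position 15) -> D (position 3).
Step 2: Shift = (3 - 15) mod 26 = 14.
The shift value is 14.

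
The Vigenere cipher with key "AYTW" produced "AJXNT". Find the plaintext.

Step 1: Extend key: AYTWA
Step 2: Decrypt each letter (c - k) mod 26:
  A(0) - A(0) = (0-0) mod 26 = 0 = A
  J(9) - Y(24) = (9-24) mod 26 = 11 = L
  X(23) - T(19) = (23-19) mod 26 = 4 = E
  N(13) - W(22) = (13-22) mod 26 = 17 = R
  T(19) - A(0) = (19-0) mod 26 = 19 = T
Plaintext: ALERT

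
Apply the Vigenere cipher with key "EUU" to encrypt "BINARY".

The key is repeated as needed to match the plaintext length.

Step 1: Repeat key to match plaintext length:
  Plaintext: BINARY
  Key:       EUUEUU
Step 2: Encrypt each letter:
  B(1) + E(4) = (1+4) mod 26 = 5 = F
  I(8) + U(20) = (8+20) mod 26 = 2 = C
  N(13) + U(20) = (13+20) mod 26 = 7 = H
  A(0) + E(4) = (0+4) mod 26 = 4 = E
  R(17) + U(20) = (17+20) mod 26 = 11 = L
  Y(24) + U(20) = (24+20) mod 26 = 18 = S
Ciphertext: FCHELS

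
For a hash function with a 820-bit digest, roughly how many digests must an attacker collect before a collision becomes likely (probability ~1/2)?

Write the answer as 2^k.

Step 1: The birthday paradox gives collision probability ~50% after sqrt(2^n) = 2^(n/2) hashes.
Step 2: For 820-bit output: 2^(820/2) = 2^410.
Step 3: Approximately 2^410 hash computations needed.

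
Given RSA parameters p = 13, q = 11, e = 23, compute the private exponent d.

Step 1: n = 13 * 11 = 143.
Step 2: phi(n) = 12 * 10 = 120.
Step 3: Find d such that 23 * d = 1 (mod 120).
Step 4: d = 23^(-1) mod 120 = 47.
Verification: 23 * 47 = 1081 = 9 * 120 + 1.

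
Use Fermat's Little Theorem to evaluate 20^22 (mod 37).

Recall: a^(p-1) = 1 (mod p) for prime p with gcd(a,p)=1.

Step 1: Since 37 is prime, by Fermat's Little Theorem: 20^36 = 1 (mod 37).
Step 2: Reduce exponent: 22 mod 36 = 22.
Step 3: So 20^22 = 20^22 (mod 37).
Step 4: 20^22 mod 37 = 25.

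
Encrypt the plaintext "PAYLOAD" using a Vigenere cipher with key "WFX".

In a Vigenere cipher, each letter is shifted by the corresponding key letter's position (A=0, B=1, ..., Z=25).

Step 1: Repeat key to match plaintext length:
  Plaintext: PAYLOAD
  Key:       WFXWFXW
Step 2: Encrypt each letter:
  P(15) + W(22) = (15+22) mod 26 = 11 = L
  A(0) + F(5) = (0+5) mod 26 = 5 = F
  Y(24) + X(23) = (24+23) mod 26 = 21 = V
  L(11) + W(22) = (11+22) mod 26 = 7 = H
  O(14) + F(5) = (14+5) mod 26 = 19 = T
  A(0) + X(23) = (0+23) mod 26 = 23 = X
  D(3) + W(22) = (3+22) mod 26 = 25 = Z
Ciphertext: LFVHTXZ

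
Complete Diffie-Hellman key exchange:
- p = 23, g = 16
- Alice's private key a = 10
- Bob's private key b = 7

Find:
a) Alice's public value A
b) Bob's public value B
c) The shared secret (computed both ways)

Step 1: A = g^a mod p = 16^10 mod 23 = 13.
Step 2: B = g^b mod p = 16^7 mod 23 = 18.
Step 3: Alice computes s = B^a mod p = 18^10 mod 23 = 9.
Step 4: Bob computes s = A^b mod p = 13^7 mod 23 = 9.
Both sides agree: shared secret = 9.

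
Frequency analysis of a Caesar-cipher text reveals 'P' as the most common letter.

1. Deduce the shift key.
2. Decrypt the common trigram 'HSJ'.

Step 1: In English, 'E' is the most frequent letter (12.7%).
Step 2: The most frequent ciphertext letter is 'P' (position 15).
Step 3: Shift = (15 - 4) mod 26 = 11.
Step 4: Decrypt 'HSJ' by shifting back 11:
  H -> W
  S -> H
  J -> Y
Step 5: 'HSJ' decrypts to 'WHY'.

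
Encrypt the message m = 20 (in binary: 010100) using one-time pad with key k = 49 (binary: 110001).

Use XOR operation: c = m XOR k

Step 1: Write out the XOR operation bit by bit:
  Message: 010100
  Key:     110001
  XOR:     100101
Step 2: Convert to decimal: 100101 = 37.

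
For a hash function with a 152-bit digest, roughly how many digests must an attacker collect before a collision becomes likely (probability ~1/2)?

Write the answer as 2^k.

Step 1: The birthday paradox gives collision probability ~50% after sqrt(2^n) = 2^(n/2) hashes.
Step 2: For 152-bit output: 2^(152/2) = 2^76.
Step 3: Approximately 2^76 hash computations needed.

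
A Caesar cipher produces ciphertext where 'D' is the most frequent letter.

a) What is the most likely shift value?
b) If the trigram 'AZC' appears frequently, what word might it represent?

Step 1: In English, 'E' is the most frequent letter (12.7%).
Step 2: The most frequent ciphertext letter is 'D' (position 3).
Step 3: Shift = (3 - 4) mod 26 = 25.
Step 4: Decrypt 'AZC' by shifting back 25:
  A -> B
  Z -> A
  C -> D
Step 5: 'AZC' decrypts to 'BAD'.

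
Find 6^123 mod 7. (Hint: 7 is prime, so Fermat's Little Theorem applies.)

Step 1: Since 7 is prime, by Fermat's Little Theorem: 6^6 = 1 (mod 7).
Step 2: Reduce exponent: 123 mod 6 = 3.
Step 3: So 6^123 = 6^3 (mod 7).
Step 4: 6^3 mod 7 = 6.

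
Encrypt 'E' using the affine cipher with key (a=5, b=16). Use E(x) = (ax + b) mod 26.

Step 1: Convert 'E' to number: x = 4.
Step 2: E(4) = (5 * 4 + 16) mod 26 = 36 mod 26 = 10.
Step 3: Convert 10 back to letter: K.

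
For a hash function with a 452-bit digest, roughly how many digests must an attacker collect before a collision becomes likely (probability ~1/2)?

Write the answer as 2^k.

Step 1: The birthday paradox gives collision probability ~50% after sqrt(2^n) = 2^(n/2) hashes.
Step 2: For 452-bit output: 2^(452/2) = 2^226.
Step 3: Approximately 2^226 hash computations needed.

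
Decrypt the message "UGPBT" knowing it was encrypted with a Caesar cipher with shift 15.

Step 1: Reverse the shift by subtracting 15 from each letter position.
  U (position 20) -> position (20-15) mod 26 = 5 -> F
  G (position 6) -> position (6-15) mod 26 = 17 -> R
  P (position 15) -> position (15-15) mod 26 = 0 -> A
  B (position 1) -> position (1-15) mod 26 = 12 -> M
  T (position 19) -> position (19-15) mod 26 = 4 -> E
Decrypted message: FRAME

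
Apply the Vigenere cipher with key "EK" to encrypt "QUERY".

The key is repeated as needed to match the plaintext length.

Step 1: Repeat key to match plaintext length:
  Plaintext: QUERY
  Key:       EKEKE
Step 2: Encrypt each letter:
  Q(16) + E(4) = (16+4) mod 26 = 20 = U
  U(20) + K(10) = (20+10) mod 26 = 4 = E
  E(4) + E(4) = (4+4) mod 26 = 8 = I
  R(17) + K(10) = (17+10) mod 26 = 1 = B
  Y(24) + E(4) = (24+4) mod 26 = 2 = C
Ciphertext: UEIBC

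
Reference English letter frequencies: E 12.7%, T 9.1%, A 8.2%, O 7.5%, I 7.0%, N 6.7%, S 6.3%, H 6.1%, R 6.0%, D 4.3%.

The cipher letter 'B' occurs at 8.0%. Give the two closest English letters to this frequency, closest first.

Step 1: Observed frequency of 'B' is 8.0%.
Step 2: Compute distances to each reference frequency and sort:
  A (8.2%): difference = 0.2% <-- BEST
  O (7.5%): difference = 0.5% <-- RUNNER-UP
  I (7.0%): difference = 1.0%
  T (9.1%): difference = 1.1%
  N (6.7%): difference = 1.3%
Step 3: Most likely is 'A' (8.2%, diff 0.2%); second most likely is 'O' (7.5%, diff 0.5%).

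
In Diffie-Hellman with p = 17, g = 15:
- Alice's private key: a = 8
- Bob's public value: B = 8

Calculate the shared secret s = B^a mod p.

Step 1: s = B^a mod p = 8^8 mod 17.
  8^1 mod 17 = 8
  8^2 mod 17 = (8 * 8) mod 17 = 13
  8^3 mod 17 = (13 * 8) mod 17 = 2
  8^4 mod 17 = (2 * 8) mod 17 = 16
  8^5 mod 17 = (16 * 8) mod 17 = 9
  8^6 mod 17 = (9 * 8) mod 17 = 4
  8^7 mod 17 = (4 * 8) mod 17 = 15
  8^8 mod 17 = (15 * 8) mod 17 = 1
Result: shared secret = 1.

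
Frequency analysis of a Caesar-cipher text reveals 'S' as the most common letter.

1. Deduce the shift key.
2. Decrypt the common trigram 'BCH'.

Step 1: In English, 'E' is the most frequent letter (12.7%).
Step 2: The most frequent ciphertext letter is 'S' (position 18).
Step 3: Shift = (18 - 4) mod 26 = 14.
Step 4: Decrypt 'BCH' by shifting back 14:
  B -> N
  C -> O
  H -> T
Step 5: 'BCH' decrypts to 'NOT'.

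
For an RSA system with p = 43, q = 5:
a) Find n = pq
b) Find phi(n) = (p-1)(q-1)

Step 1: n = p * q = 43 * 5 = 215.
Step 2: phi(n) = (p-1)(q-1) = 42 * 4 = 168.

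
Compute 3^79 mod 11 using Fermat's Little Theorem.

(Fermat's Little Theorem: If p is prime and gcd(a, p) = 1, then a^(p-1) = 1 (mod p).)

Step 1: Since 11 is prime, by Fermat's Little Theorem: 3^10 = 1 (mod 11).
Step 2: Reduce exponent: 79 mod 10 = 9.
Step 3: So 3^79 = 3^9 (mod 11).
Step 4: 3^9 mod 11 = 4.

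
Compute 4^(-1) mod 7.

Step 1: We need x such that 4 * x = 1 (mod 7).
Step 2: Using the extended Euclidean algorithm or trial:
  4 * 2 = 8 = 1 * 7 + 1.
Step 3: Since 8 mod 7 = 1, the inverse is x = 2.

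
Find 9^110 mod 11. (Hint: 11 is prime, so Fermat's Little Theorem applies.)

Step 1: Since 11 is prime, by Fermat's Little Theorem: 9^10 = 1 (mod 11).
Step 2: Reduce exponent: 110 mod 10 = 0.
Step 3: So 9^110 = 9^0 (mod 11).
Step 4: 9^0 mod 11 = 1.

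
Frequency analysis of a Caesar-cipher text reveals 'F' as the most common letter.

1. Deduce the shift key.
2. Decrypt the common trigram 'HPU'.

Step 1: In English, 'E' is the most frequent letter (12.7%).
Step 2: The most frequent ciphertext letter is 'F' (position 5).
Step 3: Shift = (5 - 4) mod 26 = 1.
Step 4: Decrypt 'HPU' by shifting back 1:
  H -> G
  P -> O
  U -> T
Step 5: 'HPU' decrypts to 'GOT'.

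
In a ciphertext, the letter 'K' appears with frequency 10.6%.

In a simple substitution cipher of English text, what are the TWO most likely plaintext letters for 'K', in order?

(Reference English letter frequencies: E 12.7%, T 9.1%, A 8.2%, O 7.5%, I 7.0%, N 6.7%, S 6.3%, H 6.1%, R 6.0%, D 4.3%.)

Step 1: Observed frequency of 'K' is 10.6%.
Step 2: Compute distances to each reference frequency and sort:
  T (9.1%): difference = 1.5% <-- BEST
  E (12.7%): difference = 2.1% <-- RUNNER-UP
  A (8.2%): difference = 2.4%
  O (7.5%): difference = 3.1%
  I (7.0%): difference = 3.6%
Step 3: Most likely is 'T' (9.1%, diff 1.5%); second most likely is 'E' (12.7%, diff 2.1%).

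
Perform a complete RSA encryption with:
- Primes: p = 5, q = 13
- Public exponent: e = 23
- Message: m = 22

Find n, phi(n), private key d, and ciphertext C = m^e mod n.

Step 1: n = 5 * 13 = 65.
Step 2: phi(n) = (5-1)(13-1) = 4 * 12 = 48.
Step 3: Find d = 23^(-1) mod 48 = 23.
  Verify: 23 * 23 = 529 = 1 (mod 48).
Step 4: C = 22^23 mod 65 = 3.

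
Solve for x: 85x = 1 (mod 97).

Step 1: We need x such that 85 * x = 1 (mod 97).
Step 2: Using the extended Euclidean algorithm or trial:
  85 * 8 = 680 = 7 * 97 + 1.
Step 3: Since 680 mod 97 = 1, the inverse is x = 8.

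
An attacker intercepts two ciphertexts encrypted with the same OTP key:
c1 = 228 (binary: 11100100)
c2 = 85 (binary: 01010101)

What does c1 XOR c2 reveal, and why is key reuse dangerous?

Step 1: c1 XOR c2 = (m1 XOR k) XOR (m2 XOR k).
Step 2: By XOR associativity/commutativity: = m1 XOR m2 XOR k XOR k = m1 XOR m2.
Step 3: 11100100 XOR 01010101 = 10110001 = 177.
Step 4: The key cancels out! An attacker learns m1 XOR m2 = 177, revealing the relationship between plaintexts.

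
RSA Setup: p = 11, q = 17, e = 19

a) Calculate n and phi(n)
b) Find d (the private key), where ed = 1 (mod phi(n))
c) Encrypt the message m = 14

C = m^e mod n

Step 1: n = 11 * 17 = 187.
Step 2: phi(n) = (11-1)(17-1) = 10 * 16 = 160.
Step 3: Find d = 19^(-1) mod 160 = 59.
  Verify: 19 * 59 = 1121 = 1 (mod 160).
Step 4: C = 14^19 mod 187 = 92.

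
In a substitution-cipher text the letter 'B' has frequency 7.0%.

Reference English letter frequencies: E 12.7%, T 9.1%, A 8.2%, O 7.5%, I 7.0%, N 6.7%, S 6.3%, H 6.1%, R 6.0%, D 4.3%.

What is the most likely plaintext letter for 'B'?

Step 1: The observed frequency is 7.0%.
Step 2: Compare with English frequencies:
  E: 12.7% (difference: 5.7%)
  T: 9.1% (difference: 2.1%)
  A: 8.2% (difference: 1.2%)
  O: 7.5% (difference: 0.5%)
  I: 7.0% (difference: 0.0%) <-- closest
  N: 6.7% (difference: 0.3%)
  S: 6.3% (difference: 0.7%)
  H: 6.1% (difference: 0.9%)
  R: 6.0% (difference: 1.0%)
  D: 4.3% (difference: 2.7%)
Step 3: 'B' most likely represents 'I' (frequency 7.0%).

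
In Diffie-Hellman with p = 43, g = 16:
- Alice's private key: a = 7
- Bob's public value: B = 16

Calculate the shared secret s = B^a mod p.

Step 1: s = B^a mod p = 16^7 mod 43.
  16^1 mod 43 = 16
  16^2 mod 43 = (16 * 16) mod 43 = 41
  16^3 mod 43 = (41 * 16) mod 43 = 11
  16^4 mod 43 = (11 * 16) mod 43 = 4
  16^5 mod 43 = (4 * 16) mod 43 = 21
  16^6 mod 43 = (21 * 16) mod 43 = 35
  16^7 mod 43 = (35 * 16) mod 43 = 1
Result: shared secret = 1.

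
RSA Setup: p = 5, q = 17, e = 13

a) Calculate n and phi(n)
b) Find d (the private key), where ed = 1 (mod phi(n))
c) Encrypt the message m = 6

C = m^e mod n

Step 1: n = 5 * 17 = 85.
Step 2: phi(n) = (5-1)(17-1) = 4 * 16 = 64.
Step 3: Find d = 13^(-1) mod 64 = 5.
  Verify: 13 * 5 = 65 = 1 (mod 64).
Step 4: C = 6^13 mod 85 = 61.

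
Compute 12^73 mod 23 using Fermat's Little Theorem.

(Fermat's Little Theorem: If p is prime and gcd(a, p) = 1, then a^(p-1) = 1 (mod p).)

Step 1: Since 23 is prime, by Fermat's Little Theorem: 12^22 = 1 (mod 23).
Step 2: Reduce exponent: 73 mod 22 = 7.
Step 3: So 12^73 = 12^7 (mod 23).
Step 4: 12^7 mod 23 = 16.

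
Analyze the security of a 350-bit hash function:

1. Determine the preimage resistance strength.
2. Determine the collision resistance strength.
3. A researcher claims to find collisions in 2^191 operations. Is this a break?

Step 1: Preimage resistance requires brute-force of 2^350 operations.
Step 2: Collision resistance (birthday bound) = 2^(350/2) = 2^175.
Step 3: The claimed attack costs 2^191 operations.
Step 4: Since 2^191 >= 2^175, the claimed attack is no faster than the generic birthday attack, so this does not break collision resistance.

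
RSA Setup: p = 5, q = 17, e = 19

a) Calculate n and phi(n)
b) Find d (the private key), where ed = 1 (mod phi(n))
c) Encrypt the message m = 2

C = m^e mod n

Step 1: n = 5 * 17 = 85.
Step 2: phi(n) = (5-1)(17-1) = 4 * 16 = 64.
Step 3: Find d = 19^(-1) mod 64 = 27.
  Verify: 19 * 27 = 513 = 1 (mod 64).
Step 4: C = 2^19 mod 85 = 8.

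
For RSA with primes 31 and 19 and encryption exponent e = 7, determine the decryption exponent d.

Step 1: n = 31 * 19 = 589.
Step 2: phi(n) = 30 * 18 = 540.
Step 3: Find d such that 7 * d = 1 (mod 540).
Step 4: d = 7^(-1) mod 540 = 463.
Verification: 7 * 463 = 3241 = 6 * 540 + 1.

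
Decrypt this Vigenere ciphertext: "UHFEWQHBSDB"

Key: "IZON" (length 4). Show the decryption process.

Step 1: Key 'IZON' has length 4. Extended key: IZONIZONIZO
Step 2: Decrypt each position:
  U(20) - I(8) = 12 = M
  H(7) - Z(25) = 8 = I
  F(5) - O(14) = 17 = R
  E(4) - N(13) = 17 = R
  W(22) - I(8) = 14 = O
  Q(16) - Z(25) = 17 = R
  H(7) - O(14) = 19 = T
  B(1) - N(13) = 14 = O
  S(18) - I(8) = 10 = K
  D(3) - Z(25) = 4 = E
  B(1) - O(14) = 13 = N
Plaintext: MIRRORTOKEN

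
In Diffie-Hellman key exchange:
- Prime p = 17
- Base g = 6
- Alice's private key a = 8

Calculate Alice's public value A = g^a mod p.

Step 1: A = g^a mod p = 6^8 mod 17.
  6^1 mod 17 = 6
  6^2 mod 17 = (6 * 6) mod 17 = 2
  6^3 mod 17 = (2 * 6) mod 17 = 12
  6^4 mod 17 = (12 * 6) mod 17 = 4
  6^5 mod 17 = (4 * 6) mod 17 = 7
  6^6 mod 17 = (7 * 6) mod 17 = 8
  6^7 mod 17 = (8 * 6) mod 17 = 14
  6^8 mod 17 = (14 * 6) mod 17 = 16
Result: A = 16.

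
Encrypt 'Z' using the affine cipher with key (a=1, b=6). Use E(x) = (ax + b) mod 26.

Step 1: Convert 'Z' to number: x = 25.
Step 2: E(25) = (1 * 25 + 6) mod 26 = 31 mod 26 = 5.
Step 3: Convert 5 back to letter: F.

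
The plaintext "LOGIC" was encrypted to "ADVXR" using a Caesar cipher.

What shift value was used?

Step 1: Compare first letters: L (position 11) -> A (position 0).
Step 2: Shift = (0 - 11) mod 26 = 15.
The shift value is 15.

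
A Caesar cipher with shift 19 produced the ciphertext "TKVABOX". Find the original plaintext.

Step 1: Reverse the shift by subtracting 19 from each letter position.
  T (position 19) -> position (19-19) mod 26 = 0 -> A
  K (position 10) -> position (10-19) mod 26 = 17 -> R
  V (position 21) -> position (21-19) mod 26 = 2 -> C
  A (position 0) -> position (0-19) mod 26 = 7 -> H
  B (position 1) -> position (1-19) mod 26 = 8 -> I
  O (position 14) -> position (14-19) mod 26 = 21 -> V
  X (position 23) -> position (23-19) mod 26 = 4 -> E
Decrypted message: ARCHIVE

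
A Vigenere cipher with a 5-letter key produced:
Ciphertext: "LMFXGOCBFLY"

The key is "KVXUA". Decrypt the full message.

Step 1: Key 'KVXUA' has length 5. Extended key: KVXUAKVXUAK
Step 2: Decrypt each position:
  L(11) - K(10) = 1 = B
  M(12) - V(21) = 17 = R
  F(5) - X(23) = 8 = I
  X(23) - U(20) = 3 = D
  G(6) - A(0) = 6 = G
  O(14) - K(10) = 4 = E
  C(2) - V(21) = 7 = H
  B(1) - X(23) = 4 = E
  F(5) - U(20) = 11 = L
  L(11) - A(0) = 11 = L
  Y(24) - K(10) = 14 = O
Plaintext: BRIDGEHELLO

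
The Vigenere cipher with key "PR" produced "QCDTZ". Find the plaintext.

Step 1: Extend key: PRPRP
Step 2: Decrypt each letter (c - k) mod 26:
  Q(16) - P(15) = (16-15) mod 26 = 1 = B
  C(2) - R(17) = (2-17) mod 26 = 11 = L
  D(3) - P(15) = (3-15) mod 26 = 14 = O
  T(19) - R(17) = (19-17) mod 26 = 2 = C
  Z(25) - P(15) = (25-15) mod 26 = 10 = K
Plaintext: BLOCK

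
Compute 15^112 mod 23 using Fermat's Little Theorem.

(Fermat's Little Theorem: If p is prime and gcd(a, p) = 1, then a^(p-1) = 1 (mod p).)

Step 1: Since 23 is prime, by Fermat's Little Theorem: 15^22 = 1 (mod 23).
Step 2: Reduce exponent: 112 mod 22 = 2.
Step 3: So 15^112 = 15^2 (mod 23).
Step 4: 15^2 mod 23 = 18.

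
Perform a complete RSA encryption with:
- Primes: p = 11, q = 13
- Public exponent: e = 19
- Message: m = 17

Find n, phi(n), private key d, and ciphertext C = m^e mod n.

Step 1: n = 11 * 13 = 143.
Step 2: phi(n) = (11-1)(13-1) = 10 * 12 = 120.
Step 3: Find d = 19^(-1) mod 120 = 19.
  Verify: 19 * 19 = 361 = 1 (mod 120).
Step 4: C = 17^19 mod 143 = 134.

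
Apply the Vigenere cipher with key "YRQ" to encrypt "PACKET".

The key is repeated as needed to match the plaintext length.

Step 1: Repeat key to match plaintext length:
  Plaintext: PACKET
  Key:       YRQYRQ
Step 2: Encrypt each letter:
  P(15) + Y(24) = (15+24) mod 26 = 13 = N
  A(0) + R(17) = (0+17) mod 26 = 17 = R
  C(2) + Q(16) = (2+16) mod 26 = 18 = S
  K(10) + Y(24) = (10+24) mod 26 = 8 = I
  E(4) + R(17) = (4+17) mod 26 = 21 = V
  T(19) + Q(16) = (19+16) mod 26 = 9 = J
Ciphertext: NRSIVJ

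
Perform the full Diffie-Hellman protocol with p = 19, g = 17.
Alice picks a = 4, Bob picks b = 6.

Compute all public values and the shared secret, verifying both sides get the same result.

Step 1: A = g^a mod p = 17^4 mod 19 = 16.
Step 2: B = g^b mod p = 17^6 mod 19 = 7.
Step 3: Alice computes s = B^a mod p = 7^4 mod 19 = 7.
Step 4: Bob computes s = A^b mod p = 16^6 mod 19 = 7.
Both sides agree: shared secret = 7.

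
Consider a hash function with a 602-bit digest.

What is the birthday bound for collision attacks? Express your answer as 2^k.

Step 1: The birthday paradox gives collision probability ~50% after sqrt(2^n) = 2^(n/2) hashes.
Step 2: For 602-bit output: 2^(602/2) = 2^301.
Step 3: Approximately 2^301 hash computations needed.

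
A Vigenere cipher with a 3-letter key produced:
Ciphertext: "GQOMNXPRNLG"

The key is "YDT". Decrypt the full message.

Step 1: Key 'YDT' has length 3. Extended key: YDTYDTYDTYD
Step 2: Decrypt each position:
  G(6) - Y(24) = 8 = I
  Q(16) - D(3) = 13 = N
  O(14) - T(19) = 21 = V
  M(12) - Y(24) = 14 = O
  N(13) - D(3) = 10 = K
  X(23) - T(19) = 4 = E
  P(15) - Y(24) = 17 = R
  R(17) - D(3) = 14 = O
  N(13) - T(19) = 20 = U
  L(11) - Y(24) = 13 = N
  G(6) - D(3) = 3 = D
Plaintext: INVOKEROUND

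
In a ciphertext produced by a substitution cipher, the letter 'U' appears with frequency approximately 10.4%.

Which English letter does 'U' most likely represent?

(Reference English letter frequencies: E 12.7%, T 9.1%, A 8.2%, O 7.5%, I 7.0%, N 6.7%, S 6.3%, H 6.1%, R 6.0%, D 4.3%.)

Step 1: The observed frequency is 10.4%.
Step 2: Compare with English frequencies:
  E: 12.7% (difference: 2.3%)
  T: 9.1% (difference: 1.3%) <-- closest
  A: 8.2% (difference: 2.2%)
  O: 7.5% (difference: 2.9%)
  I: 7.0% (difference: 3.4%)
  N: 6.7% (difference: 3.7%)
  S: 6.3% (difference: 4.1%)
  H: 6.1% (difference: 4.3%)
  R: 6.0% (difference: 4.4%)
  D: 4.3% (difference: 6.1%)
Step 3: 'U' most likely represents 'T' (frequency 9.1%).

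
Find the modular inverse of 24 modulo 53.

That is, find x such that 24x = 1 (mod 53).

Step 1: We need x such that 24 * x = 1 (mod 53).
Step 2: Using the extended Euclidean algorithm or trial:
  24 * 42 = 1008 = 19 * 53 + 1.
Step 3: Since 1008 mod 53 = 1, the inverse is x = 42.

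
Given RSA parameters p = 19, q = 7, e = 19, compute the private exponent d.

Step 1: n = 19 * 7 = 133.
Step 2: phi(n) = 18 * 6 = 108.
Step 3: Find d such that 19 * d = 1 (mod 108).
Step 4: d = 19^(-1) mod 108 = 91.
Verification: 19 * 91 = 1729 = 16 * 108 + 1.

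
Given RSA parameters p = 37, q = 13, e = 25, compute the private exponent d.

Step 1: n = 37 * 13 = 481.
Step 2: phi(n) = 36 * 12 = 432.
Step 3: Find d such that 25 * d = 1 (mod 432).
Step 4: d = 25^(-1) mod 432 = 121.
Verification: 25 * 121 = 3025 = 7 * 432 + 1.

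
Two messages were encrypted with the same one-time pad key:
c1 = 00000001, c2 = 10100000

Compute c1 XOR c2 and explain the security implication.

Step 1: c1 XOR c2 = (m1 XOR k) XOR (m2 XOR k).
Step 2: By XOR associativity/commutativity: = m1 XOR m2 XOR k XOR k = m1 XOR m2.
Step 3: 00000001 XOR 10100000 = 10100001 = 161.
Step 4: The key cancels out! An attacker learns m1 XOR m2 = 161, revealing the relationship between plaintexts.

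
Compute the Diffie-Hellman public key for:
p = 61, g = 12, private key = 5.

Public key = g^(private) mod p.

Step 1: A = g^a mod p = 12^5 mod 61.
  12^1 mod 61 = 12
  12^2 mod 61 = (12 * 12) mod 61 = 22
  12^3 mod 61 = (22 * 12) mod 61 = 20
  12^4 mod 61 = (20 * 12) mod 61 = 57
  12^5 mod 61 = (57 * 12) mod 61 = 13
Result: A = 13.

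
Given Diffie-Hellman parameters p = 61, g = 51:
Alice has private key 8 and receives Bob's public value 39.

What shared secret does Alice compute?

Step 1: s = B^a mod p = 39^8 mod 61.
  39^1 mod 61 = 39
  39^2 mod 61 = (39 * 39) mod 61 = 57
  39^3 mod 61 = (57 * 39) mod 61 = 27
  39^4 mod 61 = (27 * 39) mod 61 = 16
  39^5 mod 61 = (16 * 39) mod 61 = 14
  39^6 mod 61 = (14 * 39) mod 61 = 58
  39^7 mod 61 = (58 * 39) mod 61 = 5
  39^8 mod 61 = (5 * 39) mod 61 = 12
Result: shared secret = 12.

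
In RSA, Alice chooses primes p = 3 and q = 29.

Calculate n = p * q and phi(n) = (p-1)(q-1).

Step 1: n = p * q = 3 * 29 = 87.
Step 2: phi(n) = (p-1)(q-1) = 2 * 28 = 56.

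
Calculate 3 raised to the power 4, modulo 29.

Step 1: Compute 3^4 mod 29 step by step, reducing modulo 29 at each step.
  3^1 mod 29 = 3
  3^2 mod 29 = (3 * 3) mod 29 = 9
  3^3 mod 29 = (9 * 3) mod 29 = 27
  3^4 mod 29 = (27 * 3) mod 29 = 23
Step 2: Result = 23.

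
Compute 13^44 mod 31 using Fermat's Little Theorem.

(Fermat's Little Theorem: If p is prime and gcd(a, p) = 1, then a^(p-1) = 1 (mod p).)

Step 1: Since 31 is prime, by Fermat's Little Theorem: 13^30 = 1 (mod 31).
Step 2: Reduce exponent: 44 mod 30 = 14.
Step 3: So 13^44 = 13^14 (mod 31).
Step 4: 13^14 mod 31 = 19.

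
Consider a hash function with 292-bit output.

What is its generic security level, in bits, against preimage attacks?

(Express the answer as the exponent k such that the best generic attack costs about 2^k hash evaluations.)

Step 1: The hash has a 292-bit output.
Step 2: Preimage resistance means: given a digest h(x), it should be infeasible to find any input that hashes to it.
With a 292-bit output there are 2^292 possible digests, so a generic brute-force preimage search costs about 2^292 evaluations.
Step 3: Security level = 292 bits.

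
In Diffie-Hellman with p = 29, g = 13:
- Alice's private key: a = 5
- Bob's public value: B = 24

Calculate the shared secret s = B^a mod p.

Step 1: s = B^a mod p = 24^5 mod 29.
  24^1 mod 29 = 24
  24^2 mod 29 = (24 * 24) mod 29 = 25
  24^3 mod 29 = (25 * 24) mod 29 = 20
  24^4 mod 29 = (20 * 24) mod 29 = 16
  24^5 mod 29 = (16 * 24) mod 29 = 7
Result: shared secret = 7.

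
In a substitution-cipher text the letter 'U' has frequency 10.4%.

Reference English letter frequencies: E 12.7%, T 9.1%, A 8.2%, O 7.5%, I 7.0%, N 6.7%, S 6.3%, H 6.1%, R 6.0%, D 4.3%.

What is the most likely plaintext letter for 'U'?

Step 1: The observed frequency is 10.4%.
Step 2: Compare with English frequencies:
  E: 12.7% (difference: 2.3%)
  T: 9.1% (difference: 1.3%) <-- closest
  A: 8.2% (difference: 2.2%)
  O: 7.5% (difference: 2.9%)
  I: 7.0% (difference: 3.4%)
  N: 6.7% (difference: 3.7%)
  S: 6.3% (difference: 4.1%)
  H: 6.1% (difference: 4.3%)
  R: 6.0% (difference: 4.4%)
  D: 4.3% (difference: 6.1%)
Step 3: 'U' most likely represents 'T' (frequency 9.1%).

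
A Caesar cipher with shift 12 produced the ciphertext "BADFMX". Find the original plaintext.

Step 1: Reverse the shift by subtracting 12 from each letter position.
  B (position 1) -> position (1-12) mod 26 = 15 -> P
  A (position 0) -> position (0-12) mod 26 = 14 -> O
  D (position 3) -> position (3-12) mod 26 = 17 -> R
  F (position 5) -> position (5-12) mod 26 = 19 -> T
  M (position 12) -> position (12-12) mod 26 = 0 -> A
  X (position 23) -> position (23-12) mod 26 = 11 -> L
Decrypted message: PORTAL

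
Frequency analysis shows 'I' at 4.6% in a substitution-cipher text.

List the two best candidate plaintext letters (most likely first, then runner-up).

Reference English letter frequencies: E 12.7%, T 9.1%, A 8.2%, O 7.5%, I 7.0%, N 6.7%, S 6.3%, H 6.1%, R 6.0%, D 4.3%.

Step 1: Observed frequency of 'I' is 4.6%.
Step 2: Compute distances to each reference frequency and sort:
  D (4.3%): difference = 0.3% <-- BEST
  R (6.0%): difference = 1.4% <-- RUNNER-UP
  H (6.1%): difference = 1.5%
  S (6.3%): difference = 1.7%
  N (6.7%): difference = 2.1%
Step 3: Most likely is 'D' (4.3%, diff 0.3%); second most likely is 'R' (6.0%, diff 1.4%).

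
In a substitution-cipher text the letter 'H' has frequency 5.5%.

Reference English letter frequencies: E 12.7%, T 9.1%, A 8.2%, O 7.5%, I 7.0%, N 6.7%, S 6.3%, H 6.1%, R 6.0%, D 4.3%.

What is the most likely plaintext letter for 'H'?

Step 1: The observed frequency is 5.5%.
Step 2: Compare with English frequencies:
  E: 12.7% (difference: 7.2%)
  T: 9.1% (difference: 3.6%)
  A: 8.2% (difference: 2.7%)
  O: 7.5% (difference: 2.0%)
  I: 7.0% (difference: 1.5%)
  N: 6.7% (difference: 1.2%)
  S: 6.3% (difference: 0.8%)
  H: 6.1% (difference: 0.6%)
  R: 6.0% (difference: 0.5%) <-- closest
  D: 4.3% (difference: 1.2%)
Step 3: 'H' most likely represents 'R' (frequency 6.0%).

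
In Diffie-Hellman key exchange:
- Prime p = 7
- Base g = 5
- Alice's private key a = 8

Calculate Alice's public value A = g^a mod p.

Step 1: A = g^a mod p = 5^8 mod 7.
  5^1 mod 7 = 5
  5^2 mod 7 = (5 * 5) mod 7 = 4
  5^3 mod 7 = (4 * 5) mod 7 = 6
  5^4 mod 7 = (6 * 5) mod 7 = 2
  5^5 mod 7 = (2 * 5) mod 7 = 3
  5^6 mod 7 = (3 * 5) mod 7 = 1
  5^7 mod 7 = (1 * 5) mod 7 = 5
  5^8 mod 7 = (5 * 5) mod 7 = 4
Result: A = 4.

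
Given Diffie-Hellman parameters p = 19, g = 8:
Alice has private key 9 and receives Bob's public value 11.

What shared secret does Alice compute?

Step 1: s = B^a mod p = 11^9 mod 19.
  11^1 mod 19 = 11
  11^2 mod 19 = (11 * 11) mod 19 = 7
  11^3 mod 19 = (7 * 11) mod 19 = 1
  11^4 mod 19 = (1 * 11) mod 19 = 11
  11^5 mod 19 = (11 * 11) mod 19 = 7
  11^6 mod 19 = (7 * 11) mod 19 = 1
  11^7 mod 19 = (1 * 11) mod 19 = 11
  11^8 mod 19 = (11 * 11) mod 19 = 7
  11^9 mod 19 = (7 * 11) mod 19 = 1
Result: shared secret = 1.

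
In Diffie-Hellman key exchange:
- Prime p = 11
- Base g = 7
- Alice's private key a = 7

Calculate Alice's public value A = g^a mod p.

Step 1: A = g^a mod p = 7^7 mod 11.
  7^1 mod 11 = 7
  7^2 mod 11 = (7 * 7) mod 11 = 5
  7^3 mod 11 = (5 * 7) mod 11 = 2
  7^4 mod 11 = (2 * 7) mod 11 = 3
  7^5 mod 11 = (3 * 7) mod 11 = 10
  7^6 mod 11 = (10 * 7) mod 11 = 4
  7^7 mod 11 = (4 * 7) mod 11 = 6
Result: A = 6.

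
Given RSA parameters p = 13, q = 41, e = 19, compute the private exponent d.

Step 1: n = 13 * 41 = 533.
Step 2: phi(n) = 12 * 40 = 480.
Step 3: Find d such that 19 * d = 1 (mod 480).
Step 4: d = 19^(-1) mod 480 = 379.
Verification: 19 * 379 = 7201 = 15 * 480 + 1.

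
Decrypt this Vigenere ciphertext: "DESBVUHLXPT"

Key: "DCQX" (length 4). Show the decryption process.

Step 1: Key 'DCQX' has length 4. Extended key: DCQXDCQXDCQ
Step 2: Decrypt each position:
  D(3) - D(3) = 0 = A
  E(4) - C(2) = 2 = C
  S(18) - Q(16) = 2 = C
  B(1) - X(23) = 4 = E
  V(21) - D(3) = 18 = S
  U(20) - C(2) = 18 = S
  H(7) - Q(16) = 17 = R
  L(11) - X(23) = 14 = O
  X(23) - D(3) = 20 = U
  P(15) - C(2) = 13 = N
  T(19) - Q(16) = 3 = D
Plaintext: ACCESSROUND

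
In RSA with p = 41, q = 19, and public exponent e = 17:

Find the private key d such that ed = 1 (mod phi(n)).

Step 1: n = 41 * 19 = 779.
Step 2: phi(n) = 40 * 18 = 720.
Step 3: Find d such that 17 * d = 1 (mod 720).
Step 4: d = 17^(-1) mod 720 = 593.
Verification: 17 * 593 = 10081 = 14 * 720 + 1.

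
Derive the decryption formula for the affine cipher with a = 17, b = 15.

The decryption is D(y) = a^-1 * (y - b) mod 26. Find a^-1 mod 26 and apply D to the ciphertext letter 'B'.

Step 1: Find a^-1, the modular inverse of 17 mod 26.
Step 2: We need 17 * a^-1 = 1 (mod 26).
Step 3: 17 * 23 = 391 = 15 * 26 + 1, so a^-1 = 23.
Step 4: D(y) = 23(y - 15) mod 26.
Step 5: Apply to 'B' (y = 1): D(1) = 23 * (1 - 15) mod 26 = 23 * -14 mod 26 = 16 -> 'Q'.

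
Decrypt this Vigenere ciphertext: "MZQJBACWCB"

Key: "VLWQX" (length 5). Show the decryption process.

Step 1: Key 'VLWQX' has length 5. Extended key: VLWQXVLWQX
Step 2: Decrypt each position:
  M(12) - V(21) = 17 = R
  Z(25) - L(11) = 14 = O
  Q(16) - W(22) = 20 = U
  J(9) - Q(16) = 19 = T
  B(1) - X(23) = 4 = E
  A(0) - V(21) = 5 = F
  C(2) - L(11) = 17 = R
  W(22) - W(22) = 0 = A
  C(2) - Q(16) = 12 = M
  B(1) - X(23) = 4 = E
Plaintext: ROUTEFRAME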